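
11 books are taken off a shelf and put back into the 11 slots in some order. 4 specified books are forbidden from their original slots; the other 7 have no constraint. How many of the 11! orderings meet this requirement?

Let A_j be the event that the j-th constrained one is fixed. By inclusion-exclusion over the 4 events:
Σ_{j=0}^{4} (-1)^j C(4,j)(11-j)!
= C(4,0)·11! - C(4,1)·10! + C(4,2)·9! - C(4,3)·8! + C(4,4)·7!
= 39916800 - 14515200 + 2177280 - 161280 + 5040
= 27422640

27422640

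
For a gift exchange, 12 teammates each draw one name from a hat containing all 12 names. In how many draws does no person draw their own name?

176214841

By inclusion-exclusion, !12 = Σ (-1)^k · 12!/k! for k=0..12
= 12! - 12!/1! + 12!/2! - 12!/3! + 12!/4! - 12!/5! + 12!/6! - 12!/7! + 12!/8! - 12!/9! + 12!/10! - 12!/11! + 12!/12!
= 479001600 - 479001600 + 239500800 - 79833600 + 19958400 - 3991680 + 665280 - 95040 + 11880 - 1320 + 132 - 12 + 1
= 176214841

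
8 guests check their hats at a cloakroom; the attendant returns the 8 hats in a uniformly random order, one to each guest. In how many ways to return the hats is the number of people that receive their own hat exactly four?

630

Choose which 4 of the 8 are fixed: C(8,4) = 70.
The other 4 form a derangement: !4 = 9.
Total: 70 × 9 = 630.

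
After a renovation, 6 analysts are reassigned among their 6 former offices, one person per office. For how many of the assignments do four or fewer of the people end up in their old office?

719

# with exactly i fixed is C(6,i)·!(6-i); sum over i=0..4:
  i=0: C(6,0)·!6 = 1·265 = 265
  i=1: C(6,1)·!5 = 6·44 = 264
  i=2: C(6,2)·!4 = 15·9 = 135
  i=3: C(6,3)·!3 = 20·2 = 40
  i=4: C(6,4)·!2 = 15·1 = 15
Total = 719.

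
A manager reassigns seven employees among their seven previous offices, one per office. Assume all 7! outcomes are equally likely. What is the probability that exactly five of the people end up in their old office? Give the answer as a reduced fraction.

1/240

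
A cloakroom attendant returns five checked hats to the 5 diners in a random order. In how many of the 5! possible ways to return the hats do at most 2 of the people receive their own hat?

# with exactly i fixed is C(5,i)·!(5-i); sum over i=0..2:
  i=0: C(5,0)·!5 = 1·44 = 44
  i=1: C(5,1)·!4 = 5·9 = 45
  i=2: C(5,2)·!3 = 10·2 = 20
Total = 109.

109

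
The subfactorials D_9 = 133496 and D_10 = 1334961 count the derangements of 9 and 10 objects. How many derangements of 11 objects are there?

14684570

D_11 = (11-1)·(D_10 + D_9) = 10·(1334961 + 133496) = 10·1468457 = 14684570.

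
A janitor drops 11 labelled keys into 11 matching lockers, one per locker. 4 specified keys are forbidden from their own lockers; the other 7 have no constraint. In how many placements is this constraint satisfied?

Inclusion-exclusion on the 4 forbidden self-matches:
Σ_{j=0}^{4} (-1)^j C(4,j)(11-j)!
= C(4,0)·11! - C(4,1)·10! + C(4,2)·9! - C(4,3)·8! + C(4,4)·7!
= 39916800 - 14515200 + 2177280 - 161280 + 5040
= 27422640

27422640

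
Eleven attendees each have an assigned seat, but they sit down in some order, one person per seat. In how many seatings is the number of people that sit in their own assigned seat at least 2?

10547659

# with exactly i fixed is C(11,i)·!(11-i); sum over i=2..11:
  i=2: C(11,2)·!9 = 55·133496 = 7342280
  i=3: C(11,3)·!8 = 165·14833 = 2447445
  i=4: C(11,4)·!7 = 330·1854 = 611820
  i=5: C(11,5)·!6 = 462·265 = 122430
  i=6: C(11,6)·!5 = 462·44 = 20328
  i=7: C(11,7)·!4 = 330·9 = 2970
  i=8: C(11,8)·!3 = 165·2 = 330
  i=9: C(11,9)·!2 = 55·1 = 55
  i=10: C(11,10)·!1 = 11·0 = 0
  i=11: C(11,11)·!0 = 1·1 = 1
Total = 10547659.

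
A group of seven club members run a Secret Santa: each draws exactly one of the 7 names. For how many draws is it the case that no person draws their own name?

1854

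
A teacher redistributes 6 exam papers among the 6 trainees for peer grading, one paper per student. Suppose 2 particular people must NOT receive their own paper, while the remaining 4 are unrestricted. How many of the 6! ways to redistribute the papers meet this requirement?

504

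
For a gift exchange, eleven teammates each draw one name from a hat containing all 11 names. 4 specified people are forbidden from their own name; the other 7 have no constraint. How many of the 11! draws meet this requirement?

27422640

Inclusion-exclusion on the 4 forbidden self-matches:
Σ_{j=0}^{4} (-1)^j C(4,j)(11-j)!
= C(4,0)·11! - C(4,1)·10! + C(4,2)·9! - C(4,3)·8! + C(4,4)·7!
= 39916800 - 14515200 + 2177280 - 161280 + 5040
= 27422640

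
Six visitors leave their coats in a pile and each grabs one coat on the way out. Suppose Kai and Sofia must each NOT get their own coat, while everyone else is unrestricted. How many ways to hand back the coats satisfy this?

Inclusion-exclusion on the 2 forbidden self-matches:
Σ_{j=0}^{2} (-1)^j C(2,j)(6-j)!
= C(2,0)·6! - C(2,1)·5! + C(2,2)·4!
= 720 - 240 + 24
= 504

504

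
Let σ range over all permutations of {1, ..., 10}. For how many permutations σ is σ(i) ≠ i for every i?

1334961

Use !n = (n-1)(!(n-1) + !(n-2)).
!10 = 9·(133496 + 14833) = 9·148329 = 1334961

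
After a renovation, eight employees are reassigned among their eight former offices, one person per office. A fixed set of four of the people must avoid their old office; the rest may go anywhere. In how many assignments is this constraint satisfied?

Inclusion-exclusion on the 4 forbidden self-matches:
Σ_{j=0}^{4} (-1)^j C(4,j)(8-j)!
= C(4,0)·8! - C(4,1)·7! + C(4,2)·6! - C(4,3)·5! + C(4,4)·4!
= 40320 - 20160 + 4320 - 480 + 24
= 24024

24024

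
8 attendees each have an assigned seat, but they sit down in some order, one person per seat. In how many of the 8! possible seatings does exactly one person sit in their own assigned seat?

Choose which one of the 8 is fixed: C(8,1) = 8.
The other 7 form a derangement: !7 = 1854.
Total: 8 × 1854 = 14832.

14832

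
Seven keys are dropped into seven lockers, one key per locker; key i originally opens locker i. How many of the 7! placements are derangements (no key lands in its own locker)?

1854

The subfactorial !7 = [7!/e] (nearest integer).
7! = 5040, and 5040/e ≈ 1854.11, so !7 = 1854.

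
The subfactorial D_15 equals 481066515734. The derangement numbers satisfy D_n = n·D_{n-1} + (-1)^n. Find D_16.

D_16 = 16·481066515734 + 1 = 7697064251745.

7697064251745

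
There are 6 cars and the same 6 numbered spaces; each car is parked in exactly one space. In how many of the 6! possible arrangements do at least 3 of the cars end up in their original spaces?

56

# with exactly i fixed is C(6,i)·!(6-i); sum over i=3..6:
  i=3: C(6,3)·!3 = 20·2 = 40
  i=4: C(6,4)·!2 = 15·1 = 15
  i=5: C(6,5)·!1 = 6·0 = 0
  i=6: C(6,6)·!0 = 1·1 = 1
Total = 56.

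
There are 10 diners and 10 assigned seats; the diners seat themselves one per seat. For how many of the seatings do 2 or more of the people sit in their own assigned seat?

# with exactly i fixed is C(10,i)·!(10-i); sum over i=2..10:
  i=2: C(10,2)·!8 = 45·14833 = 667485
  i=3: C(10,3)·!7 = 120·1854 = 222480
  i=4: C(10,4)·!6 = 210·265 = 55650
  i=5: C(10,5)·!5 = 252·44 = 11088
  i=6: C(10,6)·!4 = 210·9 = 1890
  i=7: C(10,7)·!3 = 120·2 = 240
  i=8: C(10,8)·!2 = 45·1 = 45
  i=9: C(10,9)·!1 = 10·0 = 0
  i=10: C(10,10)·!0 = 1·1 = 1
Total = 958879.

958879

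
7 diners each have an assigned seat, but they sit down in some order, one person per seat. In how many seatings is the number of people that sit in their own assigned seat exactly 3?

Choose which 3 of the 7 are fixed: C(7,3) = 35.
The remaining 4 must be deranged: !4 = 9.
Total: 35 × 9 = 315.

315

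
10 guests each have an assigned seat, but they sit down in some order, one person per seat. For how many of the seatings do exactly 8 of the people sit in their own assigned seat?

45

Pick the 8 fixed positions: C(10,8) = 45 ways.
The other 2 form a derangement: !2 = 1.
Total: 45 × 1 = 45.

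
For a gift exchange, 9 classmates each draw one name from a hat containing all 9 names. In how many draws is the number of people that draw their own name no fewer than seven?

# with exactly i fixed is C(9,i)·!(9-i); sum over i=7..9:
  i=7: C(9,7)·!2 = 36·1 = 36
  i=8: C(9,8)·!1 = 9·0 = 0
  i=9: C(9,9)·!0 = 1·1 = 1
Total = 37.

37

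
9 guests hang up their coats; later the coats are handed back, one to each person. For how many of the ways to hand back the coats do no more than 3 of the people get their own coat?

# with exactly i fixed is C(9,i)·!(9-i); sum over i=0..3:
  i=0: C(9,0)·!9 = 1·133496 = 133496
  i=1: C(9,1)·!8 = 9·14833 = 133497
  i=2: C(9,2)·!7 = 36·1854 = 66744
  i=3: C(9,3)·!6 = 84·265 = 22260
Total = 355997.

355997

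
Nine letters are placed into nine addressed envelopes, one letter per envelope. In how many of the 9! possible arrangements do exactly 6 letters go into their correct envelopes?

Pick the 6 fixed positions: C(9,6) = 84 ways.
The other 3 form a derangement: !3 = 2.
Total: 84 × 2 = 168.

168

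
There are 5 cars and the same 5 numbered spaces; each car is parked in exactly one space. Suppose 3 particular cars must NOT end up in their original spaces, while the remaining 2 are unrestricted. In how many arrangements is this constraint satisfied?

Let A_j be the event that the j-th constrained one is fixed. By inclusion-exclusion over the 3 events:
Σ_{j=0}^{3} (-1)^j C(3,j)(5-j)!
= C(3,0)·5! - C(3,1)·4! + C(3,2)·3! - C(3,3)·2!
= 120 - 72 + 18 - 2
= 64

64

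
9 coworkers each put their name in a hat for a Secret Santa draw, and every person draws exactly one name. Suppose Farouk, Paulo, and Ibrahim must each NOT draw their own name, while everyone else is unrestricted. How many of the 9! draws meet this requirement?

256320

Let A_j be the event that the j-th constrained one is fixed. By inclusion-exclusion over the 3 events:
Σ_{j=0}^{3} (-1)^j C(3,j)(9-j)!
= C(3,0)·9! - C(3,1)·8! + C(3,2)·7! - C(3,3)·6!
= 362880 - 120960 + 15120 - 720
= 256320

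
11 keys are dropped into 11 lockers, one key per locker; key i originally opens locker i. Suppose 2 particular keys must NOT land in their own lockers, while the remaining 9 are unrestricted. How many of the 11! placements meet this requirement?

Inclusion-exclusion on the 2 forbidden self-matches:
Σ_{j=0}^{2} (-1)^j C(2,j)(11-j)!
= C(2,0)·11! - C(2,1)·10! + C(2,2)·9!
= 39916800 - 7257600 + 362880
= 33022080

33022080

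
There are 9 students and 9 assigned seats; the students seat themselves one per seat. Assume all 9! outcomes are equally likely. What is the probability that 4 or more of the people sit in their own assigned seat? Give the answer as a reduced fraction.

6883/362880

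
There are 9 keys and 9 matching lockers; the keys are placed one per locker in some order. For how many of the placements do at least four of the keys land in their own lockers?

# with exactly i fixed is C(9,i)·!(9-i); sum over i=4..9:
  i=4: C(9,4)·!5 = 126·44 = 5544
  i=5: C(9,5)·!4 = 126·9 = 1134
  i=6: C(9,6)·!3 = 84·2 = 168
  i=7: C(9,7)·!2 = 36·1 = 36
  i=8: C(9,8)·!1 = 9·0 = 0
  i=9: C(9,9)·!0 = 1·1 = 1
Total = 6883.

6883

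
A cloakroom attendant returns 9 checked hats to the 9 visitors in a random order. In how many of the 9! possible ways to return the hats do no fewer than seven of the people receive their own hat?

# with exactly i fixed is C(9,i)·!(9-i); sum over i=7..9:
  i=7: C(9,7)·!2 = 36·1 = 36
  i=8: C(9,8)·!1 = 9·0 = 0
  i=9: C(9,9)·!0 = 1·1 = 1
Total = 37.

37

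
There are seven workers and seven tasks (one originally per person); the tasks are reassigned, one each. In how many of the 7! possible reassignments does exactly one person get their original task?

1855

Choose which one of the 7 is fixed: C(7,1) = 7.
The other 6 form a derangement: !6 = 265.
Total: 7 × 265 = 1855.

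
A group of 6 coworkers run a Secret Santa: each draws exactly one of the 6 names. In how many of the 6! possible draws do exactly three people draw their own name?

Choose which 3 of the 6 are fixed: C(6,3) = 20.
The other 3 form a derangement: !3 = 2.
Total: 20 × 2 = 40.

40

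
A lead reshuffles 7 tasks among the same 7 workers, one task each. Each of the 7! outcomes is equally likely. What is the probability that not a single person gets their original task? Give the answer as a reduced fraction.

Favorable outcomes: !7 = 1854.
Total outcomes: 7! = 5040.
Probability = 1854/5040 = 103/280.

103/280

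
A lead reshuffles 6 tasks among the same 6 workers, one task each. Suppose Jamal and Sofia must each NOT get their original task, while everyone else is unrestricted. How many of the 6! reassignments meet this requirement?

504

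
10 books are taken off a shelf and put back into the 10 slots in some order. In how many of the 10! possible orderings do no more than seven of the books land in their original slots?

3628754

Sum C(10,i)·!(10-i) for i = 0..7:
  i=0: C(10,0)·!10 = 1·1334961 = 1334961
  i=1: C(10,1)·!9 = 10·133496 = 1334960
  i=2: C(10,2)·!8 = 45·14833 = 667485
  i=3: C(10,3)·!7 = 120·1854 = 222480
  i=4: C(10,4)·!6 = 210·265 = 55650
  i=5: C(10,5)·!5 = 252·44 = 11088
  i=6: C(10,6)·!4 = 210·9 = 1890
  i=7: C(10,7)·!3 = 120·2 = 240
Total = 3628754.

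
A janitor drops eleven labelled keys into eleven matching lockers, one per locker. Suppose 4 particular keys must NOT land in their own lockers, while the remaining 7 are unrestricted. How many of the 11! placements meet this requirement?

27422640

Inclusion-exclusion on the 4 forbidden self-matches:
Σ_{j=0}^{4} (-1)^j C(4,j)(11-j)!
= C(4,0)·11! - C(4,1)·10! + C(4,2)·9! - C(4,3)·8! + C(4,4)·7!
= 39916800 - 14515200 + 2177280 - 161280 + 5040
= 27422640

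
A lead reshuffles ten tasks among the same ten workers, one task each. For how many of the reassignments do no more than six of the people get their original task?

3628514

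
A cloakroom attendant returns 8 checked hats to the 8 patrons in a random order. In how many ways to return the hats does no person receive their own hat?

The number of derangements of 8 is !8 = Σ_{k=0}^{8} (-1)^k·8!/k!
= 8! - 8!/1! + 8!/2! - 8!/3! + 8!/4! - 8!/5! + 8!/6! - 8!/7! + 8!/8!
= 40320 - 40320 + 20160 - 6720 + 1680 - 336 + 56 - 8 + 1
= 14833

14833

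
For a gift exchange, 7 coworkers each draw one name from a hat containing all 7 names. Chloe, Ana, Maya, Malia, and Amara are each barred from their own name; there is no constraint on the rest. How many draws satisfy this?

2428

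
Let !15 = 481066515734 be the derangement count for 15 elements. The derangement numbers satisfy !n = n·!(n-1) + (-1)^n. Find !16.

7697064251745

!16 = 16·481066515734 + 1 = 7697064251745.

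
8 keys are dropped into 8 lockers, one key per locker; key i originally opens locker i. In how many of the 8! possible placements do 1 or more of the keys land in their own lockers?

Sum C(8,i)·!(8-i) for i = 1..8:
  i=1: C(8,1)·!7 = 8·1854 = 14832
  i=2: C(8,2)·!6 = 28·265 = 7420
  i=3: C(8,3)·!5 = 56·44 = 2464
  i=4: C(8,4)·!4 = 70·9 = 630
  i=5: C(8,5)·!3 = 56·2 = 112
  i=6: C(8,6)·!2 = 28·1 = 28
  i=7: C(8,7)·!1 = 8·0 = 0
  i=8: C(8,8)·!0 = 1·1 = 1
Total = 25487.

25487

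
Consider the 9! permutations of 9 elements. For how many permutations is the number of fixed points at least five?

1339

# with exactly i fixed is C(9,i)·!(9-i); sum over i=5..9:
  i=5: C(9,5)·!4 = 126·9 = 1134
  i=6: C(9,6)·!3 = 84·2 = 168
  i=7: C(9,7)·!2 = 36·1 = 36
  i=8: C(9,8)·!1 = 9·0 = 0
  i=9: C(9,9)·!0 = 1·1 = 1
Total = 1339.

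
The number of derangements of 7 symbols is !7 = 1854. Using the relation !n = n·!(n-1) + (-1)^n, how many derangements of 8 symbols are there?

14833

!8 = 8·1854 + 1 = 14833.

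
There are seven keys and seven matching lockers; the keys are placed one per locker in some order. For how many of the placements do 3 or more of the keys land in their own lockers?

407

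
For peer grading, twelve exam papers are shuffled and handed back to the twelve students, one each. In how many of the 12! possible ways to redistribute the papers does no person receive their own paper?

The number of derangements of 12 is !12 = Σ_{k=0}^{12} (-1)^k·12!/k!
= 12! - 12!/1! + 12!/2! - 12!/3! + 12!/4! - 12!/5! + 12!/6! - 12!/7! + 12!/8! - 12!/9! + 12!/10! - 12!/11! + 12!/12!
= 479001600 - 479001600 + 239500800 - 79833600 + 19958400 - 3991680 + 665280 - 95040 + 11880 - 1320 + 132 - 12 + 1
= 176214841

176214841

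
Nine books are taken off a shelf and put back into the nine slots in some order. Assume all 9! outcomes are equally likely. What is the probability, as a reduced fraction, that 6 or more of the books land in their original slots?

41/72576

Favorable outcomes: Σ_{i≥6} C(9,i)·!(9-i) = 84·2 + 36·1 + 9·0 + 1·1 = 205.
Total outcomes: 9! = 362880.
Probability = 205/362880 = 41/72576.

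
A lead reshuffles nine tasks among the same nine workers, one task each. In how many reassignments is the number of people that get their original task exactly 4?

5544

Choose which 4 of the 9 are fixed: C(9,4) = 126.
The remaining 5 must be deranged: !5 = 44.
Total: 126 × 44 = 5544.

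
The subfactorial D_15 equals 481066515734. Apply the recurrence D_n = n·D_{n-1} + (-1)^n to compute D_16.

D_16 = 16·481066515734 + 1 = 7697064251745.

7697064251745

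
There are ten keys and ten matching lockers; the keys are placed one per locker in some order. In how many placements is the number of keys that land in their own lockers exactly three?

222480

Choose which 3 of the 10 are fixed: C(10,3) = 120.
The remaining 7 must be deranged: !7 = 1854.
Total: 120 × 1854 = 222480.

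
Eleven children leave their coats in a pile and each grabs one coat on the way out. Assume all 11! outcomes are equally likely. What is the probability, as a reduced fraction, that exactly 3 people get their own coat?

Favorable outcomes: C(11,3)·!8 = 165·14833 = 2447445.
Total outcomes: 11! = 39916800.
Probability = 2447445/39916800 = 2119/34560.

2119/34560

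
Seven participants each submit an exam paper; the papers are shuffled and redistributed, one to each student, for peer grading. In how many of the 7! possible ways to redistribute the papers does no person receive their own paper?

1854

Recurrence: !7 = 7·!6 + (-1)^7.
!7 = 7·265 - 1 = 1854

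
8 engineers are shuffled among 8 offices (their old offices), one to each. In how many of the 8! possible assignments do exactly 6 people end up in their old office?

Choose which 6 of the 8 are fixed: C(8,6) = 28.
The other 2 form a derangement: !2 = 1.
Total: 28 × 1 = 28.

28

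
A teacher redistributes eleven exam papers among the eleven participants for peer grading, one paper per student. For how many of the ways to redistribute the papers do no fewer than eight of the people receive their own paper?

Sum C(11,i)·!(11-i) for i = 8..11:
  i=8: C(11,8)·!3 = 165·2 = 330
  i=9: C(11,9)·!2 = 55·1 = 55
  i=10: C(11,10)·!1 = 11·0 = 0
  i=11: C(11,11)·!0 = 1·1 = 1
Total = 386.

386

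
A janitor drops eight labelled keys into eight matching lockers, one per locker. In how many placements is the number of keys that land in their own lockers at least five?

Sum C(8,i)·!(8-i) for i = 5..8:
  i=5: C(8,5)·!3 = 56·2 = 112
  i=6: C(8,6)·!2 = 28·1 = 28
  i=7: C(8,7)·!1 = 8·0 = 0
  i=8: C(8,8)·!0 = 1·1 = 1
Total = 141.

141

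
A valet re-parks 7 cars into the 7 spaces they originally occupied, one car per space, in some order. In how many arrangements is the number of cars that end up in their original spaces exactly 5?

21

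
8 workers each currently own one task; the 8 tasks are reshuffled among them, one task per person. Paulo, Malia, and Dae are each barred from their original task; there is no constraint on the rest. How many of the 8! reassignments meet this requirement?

27240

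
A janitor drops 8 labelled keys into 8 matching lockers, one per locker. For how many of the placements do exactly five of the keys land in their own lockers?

112

Choose which 5 of the 8 are fixed: C(8,5) = 56.
The remaining 3 must be deranged: !3 = 2.
Total: 56 × 2 = 112.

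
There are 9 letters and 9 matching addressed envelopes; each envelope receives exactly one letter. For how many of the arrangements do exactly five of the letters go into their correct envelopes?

1134

Choose which 5 of the 9 are fixed: C(9,5) = 126.
The other 4 form a derangement: !4 = 9.
Total: 126 × 9 = 1134.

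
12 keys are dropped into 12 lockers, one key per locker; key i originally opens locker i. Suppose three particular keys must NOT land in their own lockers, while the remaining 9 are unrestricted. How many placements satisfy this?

369774720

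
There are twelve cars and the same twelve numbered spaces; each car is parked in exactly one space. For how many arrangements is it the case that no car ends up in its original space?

!12 is the nearest integer to 12!/e.
12! = 479001600, and 479001600/e ≈ 176214840.93, so !12 = 176214841.

176214841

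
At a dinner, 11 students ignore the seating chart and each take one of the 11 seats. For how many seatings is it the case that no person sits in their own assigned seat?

14684570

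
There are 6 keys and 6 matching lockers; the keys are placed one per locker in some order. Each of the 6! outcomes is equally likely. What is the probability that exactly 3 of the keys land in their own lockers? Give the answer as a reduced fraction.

1/18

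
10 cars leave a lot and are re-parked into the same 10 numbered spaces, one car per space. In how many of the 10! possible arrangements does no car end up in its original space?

By inclusion-exclusion, !10 = Σ (-1)^k · 10!/k! for k=0..10
= 10! - 10!/1! + 10!/2! - 10!/3! + 10!/4! - 10!/5! + 10!/6! - 10!/7! + 10!/8! - 10!/9! + 10!/10!
= 3628800 - 3628800 + 1814400 - 604800 + 151200 - 30240 + 5040 - 720 + 90 - 10 + 1
= 1334961

1334961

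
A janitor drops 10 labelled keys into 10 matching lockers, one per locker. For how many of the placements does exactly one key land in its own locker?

1334960

Choose which one of the 10 is fixed: C(10,1) = 10.
The remaining 9 must be deranged: !9 = 133496.
Total: 10 × 133496 = 1334960.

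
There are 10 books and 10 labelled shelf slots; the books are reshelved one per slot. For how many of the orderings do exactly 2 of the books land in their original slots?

Pick the 2 fixed positions: C(10,2) = 45 ways.
The other 8 form a derangement: !8 = 14833.
Total: 45 × 14833 = 667485.

667485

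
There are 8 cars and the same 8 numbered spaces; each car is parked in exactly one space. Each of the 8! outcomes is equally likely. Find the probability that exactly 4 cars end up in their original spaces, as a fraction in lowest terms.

1/64

Favorable outcomes: C(8,4)·!4 = 70·9 = 630.
Total outcomes: 8! = 40320.
Probability = 630/40320 = 1/64.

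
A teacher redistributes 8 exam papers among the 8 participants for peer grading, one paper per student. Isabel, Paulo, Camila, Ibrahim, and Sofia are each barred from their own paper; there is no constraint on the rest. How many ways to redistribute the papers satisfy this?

21234

Let A_j be the event that the j-th constrained one is fixed. By inclusion-exclusion over the 5 events:
Σ_{j=0}^{5} (-1)^j C(5,j)(8-j)!
= C(5,0)·8! - C(5,1)·7! + C(5,2)·6! - C(5,3)·5! + C(5,4)·4! - C(5,5)·3!
= 40320 - 25200 + 7200 - 1200 + 120 - 6
= 21234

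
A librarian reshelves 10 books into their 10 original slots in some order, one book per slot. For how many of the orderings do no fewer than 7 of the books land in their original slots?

286

# with exactly i fixed is C(10,i)·!(10-i); sum over i=7..10:
  i=7: C(10,7)·!3 = 120·2 = 240
  i=8: C(10,8)·!2 = 45·1 = 45
  i=9: C(10,9)·!1 = 10·0 = 0
  i=10: C(10,10)·!0 = 1·1 = 1
Total = 286.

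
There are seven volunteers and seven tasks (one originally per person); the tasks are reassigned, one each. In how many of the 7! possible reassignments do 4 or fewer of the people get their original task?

# with exactly i fixed is C(7,i)·!(7-i); sum over i=0..4:
  i=0: C(7,0)·!7 = 1·1854 = 1854
  i=1: C(7,1)·!6 = 7·265 = 1855
  i=2: C(7,2)·!5 = 21·44 = 924
  i=3: C(7,3)·!4 = 35·9 = 315
  i=4: C(7,4)·!3 = 35·2 = 70
Total = 5018.

5018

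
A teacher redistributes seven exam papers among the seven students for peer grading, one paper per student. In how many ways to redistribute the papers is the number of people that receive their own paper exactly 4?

Pick the 4 fixed positions: C(7,4) = 35 ways.
The remaining 3 must be deranged: !3 = 2.
Total: 35 × 2 = 70.

70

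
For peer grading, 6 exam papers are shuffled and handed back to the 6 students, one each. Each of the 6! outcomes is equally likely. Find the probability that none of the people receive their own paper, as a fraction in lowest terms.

Favorable outcomes: !6 = 265.
Total outcomes: 6! = 720.
Probability = 265/720 = 53/144.

53/144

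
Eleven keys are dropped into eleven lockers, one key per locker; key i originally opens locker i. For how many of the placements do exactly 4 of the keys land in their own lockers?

Choose which 4 of the 11 are fixed: C(11,4) = 330.
The remaining 7 must be deranged: !7 = 1854.
Total: 330 × 1854 = 611820.

611820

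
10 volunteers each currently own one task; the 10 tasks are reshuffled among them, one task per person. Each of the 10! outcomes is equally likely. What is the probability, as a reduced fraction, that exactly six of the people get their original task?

1/1920

Favorable outcomes: C(10,6)·!4 = 210·9 = 1890.
Total outcomes: 10! = 3628800.
Probability = 1890/3628800 = 1/1920.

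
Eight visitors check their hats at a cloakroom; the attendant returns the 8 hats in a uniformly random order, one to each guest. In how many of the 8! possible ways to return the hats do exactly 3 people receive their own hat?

2464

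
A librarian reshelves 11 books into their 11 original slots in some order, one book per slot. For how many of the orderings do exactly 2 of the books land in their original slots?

7342280

Choose which 2 of the 11 are fixed: C(11,2) = 55.
The remaining 9 must be deranged: !9 = 133496.
Total: 55 × 133496 = 7342280.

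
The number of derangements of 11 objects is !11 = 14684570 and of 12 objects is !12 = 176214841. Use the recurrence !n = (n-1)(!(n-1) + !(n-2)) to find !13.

2290792932

!13 = (13-1)·(!12 + !11) = 12·(176214841 + 14684570) = 12·190899411 = 2290792932.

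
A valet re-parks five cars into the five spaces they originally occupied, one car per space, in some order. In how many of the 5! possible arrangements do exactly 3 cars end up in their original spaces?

Pick the 3 fixed positions: C(5,3) = 10 ways.
The remaining 2 must be deranged: !2 = 1.
Total: 10 × 1 = 10.

10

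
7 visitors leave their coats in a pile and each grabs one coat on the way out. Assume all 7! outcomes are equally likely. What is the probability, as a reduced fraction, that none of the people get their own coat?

Favorable outcomes: !7 = 1854.
Total outcomes: 7! = 5040.
Probability = 1854/5040 = 103/280.

103/280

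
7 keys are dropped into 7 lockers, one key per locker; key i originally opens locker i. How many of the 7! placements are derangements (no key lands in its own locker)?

!7 = 7! · Σ_{k=0}^{7} (-1)^k/k!
= 7! - 7!/1! + 7!/2! - 7!/3! + 7!/4! - 7!/5! + 7!/6! - 7!/7!
= 5040 - 5040 + 2520 - 840 + 210 - 42 + 7 - 1
= 1854

1854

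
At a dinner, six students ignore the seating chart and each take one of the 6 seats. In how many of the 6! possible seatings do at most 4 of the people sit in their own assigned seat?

719

# with exactly i fixed is C(6,i)·!(6-i); sum over i=0..4:
  i=0: C(6,0)·!6 = 1·265 = 265
  i=1: C(6,1)·!5 = 6·44 = 264
  i=2: C(6,2)·!4 = 15·9 = 135
  i=3: C(6,3)·!3 = 20·2 = 40
  i=4: C(6,4)·!2 = 15·1 = 15
Total = 719.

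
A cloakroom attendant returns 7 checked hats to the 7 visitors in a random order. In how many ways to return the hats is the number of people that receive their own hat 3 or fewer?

4948

# with exactly i fixed is C(7,i)·!(7-i); sum over i=0..3:
  i=0: C(7,0)·!7 = 1·1854 = 1854
  i=1: C(7,1)·!6 = 7·265 = 1855
  i=2: C(7,2)·!5 = 21·44 = 924
  i=3: C(7,3)·!4 = 35·9 = 315
Total = 4948.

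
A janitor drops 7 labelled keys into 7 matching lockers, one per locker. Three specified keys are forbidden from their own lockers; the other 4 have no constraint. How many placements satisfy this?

Inclusion-exclusion on the 3 forbidden self-matches:
Σ_{j=0}^{3} (-1)^j C(3,j)(7-j)!
= C(3,0)·7! - C(3,1)·6! + C(3,2)·5! - C(3,3)·4!
= 5040 - 2160 + 360 - 24
= 3216

3216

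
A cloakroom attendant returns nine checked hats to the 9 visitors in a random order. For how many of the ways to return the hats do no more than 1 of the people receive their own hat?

266993

Sum C(9,i)·!(9-i) for i = 0..1:
  i=0: C(9,0)·!9 = 1·133496 = 133496
  i=1: C(9,1)·!8 = 9·14833 = 133497
Total = 266993.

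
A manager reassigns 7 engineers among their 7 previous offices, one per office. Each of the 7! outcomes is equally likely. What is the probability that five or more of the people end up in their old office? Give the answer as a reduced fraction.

Favorable outcomes: Σ_{i≥5} C(7,i)·!(7-i) = 21·1 + 7·0 + 1·1 = 22.
Total outcomes: 7! = 5040.
Probability = 22/5040 = 11/2520.

11/2520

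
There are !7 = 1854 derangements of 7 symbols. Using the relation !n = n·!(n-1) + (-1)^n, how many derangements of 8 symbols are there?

14833

!8 = 8·1854 + 1 = 14833.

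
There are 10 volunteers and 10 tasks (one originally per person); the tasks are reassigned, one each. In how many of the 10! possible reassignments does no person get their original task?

1334961

The subfactorial !10 = [10!/e] (nearest integer).
10! = 3628800, and 3628800/e ≈ 1334960.92, so !10 = 1334961.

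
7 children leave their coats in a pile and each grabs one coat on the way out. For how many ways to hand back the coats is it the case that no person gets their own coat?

1854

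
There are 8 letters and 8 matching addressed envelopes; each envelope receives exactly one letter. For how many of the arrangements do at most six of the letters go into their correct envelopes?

40319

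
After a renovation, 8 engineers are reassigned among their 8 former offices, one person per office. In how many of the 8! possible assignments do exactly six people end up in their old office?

28

Pick the 6 fixed positions: C(8,6) = 28 ways.
The remaining 2 must be deranged: !2 = 1.
Total: 28 × 1 = 28.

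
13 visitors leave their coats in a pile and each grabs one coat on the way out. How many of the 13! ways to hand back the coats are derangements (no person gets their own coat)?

!13 is the nearest integer to 13!/e.
13! = 6227020800, and 6227020800/e ≈ 2290792932.07, so !13 = 2290792932.

2290792932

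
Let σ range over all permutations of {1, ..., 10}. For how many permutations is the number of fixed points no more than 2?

3337406

Sum C(10,i)·!(10-i) for i = 0..2:
  i=0: C(10,0)·!10 = 1·1334961 = 1334961
  i=1: C(10,1)·!9 = 10·133496 = 1334960
  i=2: C(10,2)·!8 = 45·14833 = 667485
Total = 3337406.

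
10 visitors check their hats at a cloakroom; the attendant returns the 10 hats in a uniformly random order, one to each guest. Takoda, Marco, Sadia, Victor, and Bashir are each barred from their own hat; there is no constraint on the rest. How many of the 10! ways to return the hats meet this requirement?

2170680

Let A_j be the event that the j-th constrained one is fixed. By inclusion-exclusion over the 5 events:
Σ_{j=0}^{5} (-1)^j C(5,j)(10-j)!
= C(5,0)·10! - C(5,1)·9! + C(5,2)·8! - C(5,3)·7! + C(5,4)·6! - C(5,5)·5!
= 3628800 - 1814400 + 403200 - 50400 + 3600 - 120
= 2170680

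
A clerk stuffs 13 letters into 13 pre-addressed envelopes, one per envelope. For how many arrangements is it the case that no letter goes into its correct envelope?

2290792932

!13 is the nearest integer to 13!/e.
13! = 6227020800, and 6227020800/e ≈ 2290792932.07, so !13 = 2290792932.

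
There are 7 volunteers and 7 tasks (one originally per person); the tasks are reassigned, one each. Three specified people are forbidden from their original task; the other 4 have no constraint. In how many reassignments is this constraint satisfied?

3216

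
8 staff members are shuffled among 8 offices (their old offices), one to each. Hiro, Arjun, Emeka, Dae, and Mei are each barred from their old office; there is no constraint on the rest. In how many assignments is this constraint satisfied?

21234

Let A_j be the event that the j-th constrained one is fixed. By inclusion-exclusion over the 5 events:
Σ_{j=0}^{5} (-1)^j C(5,j)(8-j)!
= C(5,0)·8! - C(5,1)·7! + C(5,2)·6! - C(5,3)·5! + C(5,4)·4! - C(5,5)·3!
= 40320 - 25200 + 7200 - 1200 + 120 - 6
= 21234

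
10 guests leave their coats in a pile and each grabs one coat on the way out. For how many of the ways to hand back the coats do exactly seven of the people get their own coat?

Pick the 7 fixed positions: C(10,7) = 120 ways.
The other 3 form a derangement: !3 = 2.
Total: 120 × 2 = 240.

240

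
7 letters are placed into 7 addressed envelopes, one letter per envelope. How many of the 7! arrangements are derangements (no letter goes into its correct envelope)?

1854

The subfactorial !7 = [7!/e] (nearest integer).
7! = 5040, and 5040/e ≈ 1854.11, so !7 = 1854.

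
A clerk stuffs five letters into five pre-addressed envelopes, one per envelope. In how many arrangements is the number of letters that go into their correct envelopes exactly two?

Choose which 2 of the 5 are fixed: C(5,2) = 10.
The remaining 3 must be deranged: !3 = 2.
Total: 10 × 2 = 20.

20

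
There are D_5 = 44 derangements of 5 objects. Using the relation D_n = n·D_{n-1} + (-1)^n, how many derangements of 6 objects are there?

265

D_6 = 6·44 + 1 = 265.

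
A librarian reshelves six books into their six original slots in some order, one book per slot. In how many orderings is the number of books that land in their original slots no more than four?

719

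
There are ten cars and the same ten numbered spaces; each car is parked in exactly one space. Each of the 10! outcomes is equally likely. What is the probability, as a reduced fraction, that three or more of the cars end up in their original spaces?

145697/1814400

Favorable outcomes: Σ_{i≥3} C(10,i)·!(10-i) = 120·1854 + 210·265 + 252·44 + 210·9 + 120·2 + 45·1 + 10·0 + 1·1 = 291394.
Total outcomes: 10! = 3628800.
Probability = 291394/3628800 = 145697/1814400.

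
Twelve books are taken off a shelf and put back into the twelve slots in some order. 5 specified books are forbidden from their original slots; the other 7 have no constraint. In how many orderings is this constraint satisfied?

312273360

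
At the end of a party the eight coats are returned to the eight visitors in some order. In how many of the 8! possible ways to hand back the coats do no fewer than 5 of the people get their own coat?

Sum C(8,i)·!(8-i) for i = 5..8:
  i=5: C(8,5)·!3 = 56·2 = 112
  i=6: C(8,6)·!2 = 28·1 = 28
  i=7: C(8,7)·!1 = 8·0 = 0
  i=8: C(8,8)·!0 = 1·1 = 1
Total = 141.

141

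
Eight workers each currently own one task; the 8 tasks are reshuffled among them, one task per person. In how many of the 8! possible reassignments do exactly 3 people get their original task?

2464

Choose which 3 of the 8 are fixed: C(8,3) = 56.
The remaining 5 must be deranged: !5 = 44.
Total: 56 × 44 = 2464.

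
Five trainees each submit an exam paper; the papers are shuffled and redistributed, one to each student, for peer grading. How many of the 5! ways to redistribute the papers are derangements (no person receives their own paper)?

!5 = 5! · Σ_{k=0}^{5} (-1)^k/k!
= 5! - 5!/1! + 5!/2! - 5!/3! + 5!/4! - 5!/5!
= 120 - 120 + 60 - 20 + 5 - 1
= 44

44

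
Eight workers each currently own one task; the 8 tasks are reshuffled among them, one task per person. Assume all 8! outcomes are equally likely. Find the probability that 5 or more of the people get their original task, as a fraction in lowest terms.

Favorable outcomes: Σ_{i≥5} C(8,i)·!(8-i) = 56·2 + 28·1 + 8·0 + 1·1 = 141.
Total outcomes: 8! = 40320.
Probability = 141/40320 = 47/13440.

47/13440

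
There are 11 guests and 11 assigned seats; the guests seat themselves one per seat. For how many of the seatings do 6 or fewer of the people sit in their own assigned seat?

# with exactly i fixed is C(11,i)·!(11-i); sum over i=0..6:
  i=0: C(11,0)·!11 = 1·14684570 = 14684570
  i=1: C(11,1)·!10 = 11·1334961 = 14684571
  i=2: C(11,2)·!9 = 55·133496 = 7342280
  i=3: C(11,3)·!8 = 165·14833 = 2447445
  i=4: C(11,4)·!7 = 330·1854 = 611820
  i=5: C(11,5)·!6 = 462·265 = 122430
  i=6: C(11,6)·!5 = 462·44 = 20328
Total = 39913444.

39913444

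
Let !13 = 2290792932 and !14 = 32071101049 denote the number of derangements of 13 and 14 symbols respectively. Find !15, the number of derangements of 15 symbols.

!15 = (15-1)·(!14 + !13) = 14·(32071101049 + 2290792932) = 14·34361893981 = 481066515734.

481066515734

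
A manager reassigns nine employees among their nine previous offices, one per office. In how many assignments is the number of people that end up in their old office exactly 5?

1134

Choose which 5 of the 9 are fixed: C(9,5) = 126.
The other 4 form a derangement: !4 = 9.
Total: 126 × 9 = 1134.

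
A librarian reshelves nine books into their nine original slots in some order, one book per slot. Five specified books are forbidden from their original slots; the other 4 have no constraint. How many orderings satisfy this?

Let A_j be the event that the j-th constrained one is fixed. By inclusion-exclusion over the 5 events:
Σ_{j=0}^{5} (-1)^j C(5,j)(9-j)!
= C(5,0)·9! - C(5,1)·8! + C(5,2)·7! - C(5,3)·6! + C(5,4)·5! - C(5,5)·4!
= 362880 - 201600 + 50400 - 7200 + 600 - 24
= 205056

205056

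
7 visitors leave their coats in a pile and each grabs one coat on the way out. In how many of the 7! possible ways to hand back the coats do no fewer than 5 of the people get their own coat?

# with exactly i fixed is C(7,i)·!(7-i); sum over i=5..7:
  i=5: C(7,5)·!2 = 21·1 = 21
  i=6: C(7,6)·!1 = 7·0 = 0
  i=7: C(7,7)·!0 = 1·1 = 1
Total = 22.

22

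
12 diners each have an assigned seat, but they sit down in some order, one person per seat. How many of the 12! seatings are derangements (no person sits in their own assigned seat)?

!12 is the nearest integer to 12!/e.
12! = 479001600, and 479001600/e ≈ 176214840.93, so !12 = 176214841.

176214841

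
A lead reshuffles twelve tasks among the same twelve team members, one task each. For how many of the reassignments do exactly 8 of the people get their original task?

Pick the 8 fixed positions: C(12,8) = 495 ways.
The other 4 form a derangement: !4 = 9.
Total: 495 × 9 = 4455.

4455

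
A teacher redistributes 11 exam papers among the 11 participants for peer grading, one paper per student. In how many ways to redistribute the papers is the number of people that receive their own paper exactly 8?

Choose which 8 of the 11 are fixed: C(11,8) = 165.
The remaining 3 must be deranged: !3 = 2.
Total: 165 × 2 = 330.

330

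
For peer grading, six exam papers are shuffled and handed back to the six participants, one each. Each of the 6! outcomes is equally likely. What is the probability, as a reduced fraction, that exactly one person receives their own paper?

11/30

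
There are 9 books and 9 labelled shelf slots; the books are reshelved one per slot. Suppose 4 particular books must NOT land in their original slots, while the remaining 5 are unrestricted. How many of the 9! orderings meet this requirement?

229080

Inclusion-exclusion on the 4 forbidden self-matches:
Σ_{j=0}^{4} (-1)^j C(4,j)(9-j)!
= C(4,0)·9! - C(4,1)·8! + C(4,2)·7! - C(4,3)·6! + C(4,4)·5!
= 362880 - 161280 + 30240 - 2880 + 120
= 229080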